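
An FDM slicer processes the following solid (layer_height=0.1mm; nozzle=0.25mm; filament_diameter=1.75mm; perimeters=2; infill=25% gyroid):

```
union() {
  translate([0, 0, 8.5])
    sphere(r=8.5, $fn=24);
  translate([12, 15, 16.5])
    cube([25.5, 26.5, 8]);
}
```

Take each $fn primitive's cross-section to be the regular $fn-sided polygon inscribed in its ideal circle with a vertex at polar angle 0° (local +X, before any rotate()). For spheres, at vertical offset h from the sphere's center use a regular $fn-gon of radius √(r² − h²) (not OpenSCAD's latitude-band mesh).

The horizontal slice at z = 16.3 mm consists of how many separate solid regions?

1

At z = 16.3 mm: the r=8.5 sphere slices to a regular 24-gon of circumradius 3.378 (√(r²−h²) with h=7.8 from center); the cube at (12, 15) does not reach this height (z outside [16.5, 24.5]); Taking the union: only the r=8.5 sphere is present, so the union is just that shape — 1 connected region. The result has 1 disconnected region.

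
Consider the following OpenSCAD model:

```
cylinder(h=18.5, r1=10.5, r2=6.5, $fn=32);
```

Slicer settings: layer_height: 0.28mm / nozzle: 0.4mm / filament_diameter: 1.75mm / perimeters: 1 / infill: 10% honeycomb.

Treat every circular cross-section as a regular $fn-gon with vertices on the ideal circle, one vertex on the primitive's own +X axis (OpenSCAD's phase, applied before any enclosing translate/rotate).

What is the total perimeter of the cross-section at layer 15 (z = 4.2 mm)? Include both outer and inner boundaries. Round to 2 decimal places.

At z = 4.2 mm: the cone contributes a regular 32-gon of circumradius 9.592 (interpolated between r1=10.5 and r2=6.5 at t=0.227) (perimeter = 2·32·9.592·sin(180°/32) = 60.17 mm). Overall, the cross-section is a single solid region. Total boundary length (outer) = 60.17 mm.

60.17 mm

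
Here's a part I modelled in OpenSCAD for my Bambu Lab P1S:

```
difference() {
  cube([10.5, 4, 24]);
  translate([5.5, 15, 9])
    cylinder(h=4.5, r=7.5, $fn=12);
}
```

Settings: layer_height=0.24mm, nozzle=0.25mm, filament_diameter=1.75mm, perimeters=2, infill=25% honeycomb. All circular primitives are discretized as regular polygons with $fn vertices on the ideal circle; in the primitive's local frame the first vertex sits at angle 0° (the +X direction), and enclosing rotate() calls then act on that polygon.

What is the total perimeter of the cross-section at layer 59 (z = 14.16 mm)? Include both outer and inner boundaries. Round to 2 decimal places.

At z = 14.16 mm: the cube (footprint 10.5×4) is included at this height (perimeter 29.00 mm); the cylinder at (5.5, 15) does not reach this height (z outside [9, 13.5]); Subtracting the remaining from the first: none of the subtracted shapes is present at this height, so the 10.5×4 cube is unchanged — boundary = 29.00 mm. Overall, the cross-section is a single solid region. Total boundary length (outer) = 29.00 mm.

29.00 mm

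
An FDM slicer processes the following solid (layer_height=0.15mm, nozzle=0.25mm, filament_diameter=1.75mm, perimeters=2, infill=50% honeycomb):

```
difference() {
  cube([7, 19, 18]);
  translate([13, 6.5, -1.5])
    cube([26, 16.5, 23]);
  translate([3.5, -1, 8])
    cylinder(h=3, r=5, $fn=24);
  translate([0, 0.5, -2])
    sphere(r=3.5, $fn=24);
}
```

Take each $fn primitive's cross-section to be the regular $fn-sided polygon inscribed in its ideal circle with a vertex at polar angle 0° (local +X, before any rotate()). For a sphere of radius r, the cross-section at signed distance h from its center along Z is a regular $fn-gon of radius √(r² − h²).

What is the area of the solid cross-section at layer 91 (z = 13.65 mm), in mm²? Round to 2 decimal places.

133.00 mm²

At z = 13.65 mm: the cube (footprint 7×19) is included at this height (area 133.00 mm²); the cube at (13, 6.5) (footprint 26×16.5) is included at this height (area 429.00 mm²); the cylinder at (3.5, -1) is not intersected at this z (z outside [8, 11]); the sphere at (0, 0.5) is absent (|z−center|=15.650 > r=3.5); After the difference (first − rest): starting from the 7×19 cube (133.00 mm²), the 26×16.5 cube at (13, 6.5) misses the remaining region (no effect) — area = 133.00 mm². Overall, the cross-section is a single solid region. Net area = 133.00 mm².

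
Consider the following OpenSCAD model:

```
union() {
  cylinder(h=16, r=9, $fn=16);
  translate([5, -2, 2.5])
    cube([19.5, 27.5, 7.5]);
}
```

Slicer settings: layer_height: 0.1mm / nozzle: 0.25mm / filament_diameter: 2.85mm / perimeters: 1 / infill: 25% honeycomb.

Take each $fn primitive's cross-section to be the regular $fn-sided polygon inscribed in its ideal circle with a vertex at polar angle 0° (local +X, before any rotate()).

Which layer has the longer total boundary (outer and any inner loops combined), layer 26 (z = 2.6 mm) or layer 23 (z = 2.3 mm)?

Layer 26 (z = 2.6): the cylinder: section is a regular 16-gon, circumradius r=9 (perimeter = 2·16·9.000·sin(180°/16) = 56.19 mm); the 19.5×27.5 cube at (5, -2) contributes its full rectangle (perimeter 94.00 mm); Merging all regions: the regions partially overlap (shared area 27.65 mm²), so the edge portions inside another operand are dropped and the merged outline is re-measured after clipping — boundary = 126.61 mm. So its perimeter = 126.61 mm. Layer 23 (z = 2.3): the r=9 cylinder contributes a regular 16-gon of circumradius 9 (perimeter = 2·16·9.000·sin(180°/16) = 56.19 mm); the cube at (5, -2) is absent (z outside [2.5, 10]); Merging all regions: only the r=9 cylinder is present, so the union is just that shape — boundary = 56.19 mm. So its perimeter = 56.19 mm. Layer 26 is larger (126.61 vs 56.19 mm).

layer 26 (z = 2.6 mm)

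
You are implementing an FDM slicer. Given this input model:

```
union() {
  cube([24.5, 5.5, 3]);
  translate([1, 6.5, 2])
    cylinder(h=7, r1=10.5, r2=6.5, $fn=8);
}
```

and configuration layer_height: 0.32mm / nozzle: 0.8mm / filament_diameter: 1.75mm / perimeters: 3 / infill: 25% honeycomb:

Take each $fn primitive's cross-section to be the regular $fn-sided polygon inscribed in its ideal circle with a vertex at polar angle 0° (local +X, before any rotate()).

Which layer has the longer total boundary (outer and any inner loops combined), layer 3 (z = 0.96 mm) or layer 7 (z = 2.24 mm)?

Layer 3 (z = 0.96): the 24.5×5.5 cube contributes its full rectangle (perimeter 60.00 mm); the cone at (1, 6.5) is not intersected at this z (z outside [2, 9]); Taking the union: only the 24.5×5.5 cube is present, so the union is just that shape — boundary = 60.00 mm. So its perimeter = 60.00 mm. Layer 7 (z = 2.24): the cube (footprint 24.5×5.5) is included at this height (perimeter 60.00 mm); the cone at (1, 6.5) contributes a regular 8-gon of circumradius 10.363 (interpolated between r1=10.5 and r2=6.5 at t=0.034) (perimeter = 2·8·10.363·sin(180°/8) = 63.45 mm); Merging all regions: the regions partially overlap (shared area 53.95 mm²), so the edge portions inside another operand are dropped and the merged outline is re-measured after clipping — boundary = 92.38 mm. So its perimeter = 92.38 mm. Layer 7 is larger (92.38 vs 60.00 mm).

layer 7 (z = 2.24 mm)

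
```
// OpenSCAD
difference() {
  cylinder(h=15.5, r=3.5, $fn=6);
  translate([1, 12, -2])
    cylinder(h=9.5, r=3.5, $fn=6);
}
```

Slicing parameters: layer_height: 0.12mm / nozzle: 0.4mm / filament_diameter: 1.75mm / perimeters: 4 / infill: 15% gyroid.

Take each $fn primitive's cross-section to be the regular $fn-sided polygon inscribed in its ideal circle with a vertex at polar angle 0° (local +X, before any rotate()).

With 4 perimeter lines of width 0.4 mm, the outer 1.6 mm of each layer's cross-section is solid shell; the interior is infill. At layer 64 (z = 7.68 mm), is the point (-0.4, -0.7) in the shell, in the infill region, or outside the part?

At z = 7.68 mm: the cylinder: section is a regular 6-gon, circumradius r=3.5; the cylinder at (1, 12) is not intersected at this z (z outside [-2, 7.5]); Subtracting the remaining from the first: none of the subtracted shapes is present at this height, so the r=3.5 cylinder is unchanged — 1 connected region. Overall, the cross-section is a single solid region. The nearest boundary edge runs (-1.75, -3.03)→(1.75, -3.03); distance from the point to it = 2.33 mm. The point is inside the cross-section and 2.33 mm from the nearest boundary — more than the 1.6 mm shell width (4 × 0.4), so it's in the infill interior.

infill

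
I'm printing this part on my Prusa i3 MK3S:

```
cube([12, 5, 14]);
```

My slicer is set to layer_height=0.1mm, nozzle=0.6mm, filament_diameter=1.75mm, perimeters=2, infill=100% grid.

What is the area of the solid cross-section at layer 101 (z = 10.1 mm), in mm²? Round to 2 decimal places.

At z = 10.1 mm: the cube is present — its section is the full 12×5 rectangle (area 60.00 mm²). Overall, the cross-section is a single solid region. Net area = 60.00 mm².

60.00 mm²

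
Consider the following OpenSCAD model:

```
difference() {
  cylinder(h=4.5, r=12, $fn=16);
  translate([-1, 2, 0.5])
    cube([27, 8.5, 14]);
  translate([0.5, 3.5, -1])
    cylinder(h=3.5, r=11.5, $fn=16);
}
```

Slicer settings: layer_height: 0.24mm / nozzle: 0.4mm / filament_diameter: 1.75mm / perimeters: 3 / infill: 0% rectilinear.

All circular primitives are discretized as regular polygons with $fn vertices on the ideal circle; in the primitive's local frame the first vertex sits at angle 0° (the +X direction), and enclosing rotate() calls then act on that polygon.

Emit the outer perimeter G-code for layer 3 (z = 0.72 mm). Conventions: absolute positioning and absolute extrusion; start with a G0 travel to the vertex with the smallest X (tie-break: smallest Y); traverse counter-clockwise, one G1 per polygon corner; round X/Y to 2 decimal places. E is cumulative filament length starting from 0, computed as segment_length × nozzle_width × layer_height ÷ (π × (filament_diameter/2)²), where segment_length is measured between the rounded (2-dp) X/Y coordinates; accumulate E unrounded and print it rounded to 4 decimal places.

At z = 0.72 mm: the r=12 cylinder gives a regular 16-gon of circumradius 12 (constant along its height); the cube at (-1, 2) (footprint 27×8.5) is included at this height; the r=11.5 cylinder at (0.5, 3.5) contributes a regular 16-gon of circumradius 11.5; Taking the first minus the rest: starting from the r=12 cylinder, the 27×8.5 cube at (-1, 2) partially overlaps it — only the 90.06 mm² overlap (of its 229.50 mm²) is removed, clipping the outline; the r=11.5 cylinder at (0.5, 3.5) partially overlaps it — only the 250.20 mm² overlap (of its 404.88 mm²) is removed, clipping the outline — 1 connected region. The outline is a single polygon with 20 vertices. Extrusion per mm of travel: 0.4 × 0.24 / (π × 0.875²) = 0.039912. Accumulating E over each segment gives final E = 3.2166.

G0 X-12.00 Y0.00 Z0.72
G1 X-11.09 Y-4.59 E0.1868
G1 X-8.49 Y-8.49 E0.3738
G1 X-4.59 Y-11.09 E0.5609
G1 X0.00 Y-12.00 E0.7477
G1 X4.59 Y-11.09 E0.9344
G1 X8.49 Y-8.49 E1.1215
G1 X11.09 Y-4.59 E1.3086
G1 X12.00 Y0.00 E1.4954
G1 X11.65 Y1.75 E1.5666
G1 X11.12 Y-0.90 E1.6744
G1 X8.63 Y-4.63 E1.8534
G1 X4.90 Y-7.12 E2.0324
G1 X0.50 Y-8.00 E2.2115
G1 X-3.90 Y-7.12 E2.3906
G1 X-7.63 Y-4.63 E2.5696
G1 X-10.12 Y-0.90 E2.7486
G1 X-11.00 Y3.50 E2.9277
G1 X-10.65 Y5.24 E2.9985
G1 X-11.09 Y4.59 E3.0299
G1 X-12.00 Y0.00 E3.2166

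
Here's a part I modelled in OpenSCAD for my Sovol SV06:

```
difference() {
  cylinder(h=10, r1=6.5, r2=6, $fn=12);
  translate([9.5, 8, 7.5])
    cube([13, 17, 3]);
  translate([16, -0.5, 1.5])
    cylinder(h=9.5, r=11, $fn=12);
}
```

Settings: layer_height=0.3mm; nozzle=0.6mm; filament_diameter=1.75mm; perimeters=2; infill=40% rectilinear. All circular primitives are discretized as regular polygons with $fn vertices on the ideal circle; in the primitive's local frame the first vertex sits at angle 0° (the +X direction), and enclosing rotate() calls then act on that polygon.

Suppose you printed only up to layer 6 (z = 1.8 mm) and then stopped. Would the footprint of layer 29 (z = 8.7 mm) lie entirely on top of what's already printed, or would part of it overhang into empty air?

Compare the two slices. At z = 1.8: the cone contributes a regular 12-gon of circumradius 6.410 (interpolated between r1=6.5 and r2=6 at t=0.180) (area = (12/2)·6.410²·sin(360°/12) = 123.26 mm²); the cube at (9.5, 8) does not reach this height (z outside [7.5, 10.5]); the r=11 cylinder at (16, -0.5) contributes a regular 12-gon of circumradius 11 (area = (12/2)·11.000²·sin(360°/12) = 363.00 mm²); Taking the first minus the rest: starting from the cone (123.26 mm²), the r=11 cylinder at (16, -0.5) partially overlaps it — only the 3.68 mm² overlap (of its 363.00 mm²) is removed, clipping the outline — area = 119.59 mm². At z = 8.7: the cone (r1=6.5→r2=6) has section circumradius 6.065 here — a regular 12-gon (area = (12/2)·6.065²·sin(360°/12) = 110.35 mm²); the cube at (9.5, 8) is present — its section is the full 13×17 rectangle (area 221.00 mm²); the r=11 cylinder at (16, -0.5) gives a regular 12-gon of circumradius 11 (constant along its height) (area = (12/2)·11.000²·sin(360°/12) = 363.00 mm²); Taking the first minus the rest: starting from the cone (110.35 mm²), the 13×17 cube at (9.5, 8) misses the remaining region (no effect); the r=11 cylinder at (16, -0.5) partially overlaps it — only the 2.08 mm² overlap (of its 363.00 mm²) is removed, clipping the outline — area = 108.27 mm². Checking containment: the cross-section at z = 8.7 is a subset of the cross-section at z = 1.8.

entirely on top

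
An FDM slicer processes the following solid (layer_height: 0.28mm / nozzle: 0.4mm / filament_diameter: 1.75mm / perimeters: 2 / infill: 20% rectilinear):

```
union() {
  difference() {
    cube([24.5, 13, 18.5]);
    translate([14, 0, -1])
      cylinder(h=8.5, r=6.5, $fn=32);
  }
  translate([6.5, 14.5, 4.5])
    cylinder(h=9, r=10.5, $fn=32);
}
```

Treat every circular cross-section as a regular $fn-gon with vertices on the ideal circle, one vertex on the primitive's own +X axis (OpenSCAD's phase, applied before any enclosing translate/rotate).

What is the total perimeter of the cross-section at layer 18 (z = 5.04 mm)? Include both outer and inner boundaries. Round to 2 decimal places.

At z = 5.04 mm: the cube (footprint 24.5×13) is included at this height (perimeter 75.00 mm); the cylinder at (14, 0): section is a regular 32-gon, circumradius r=6.5 (perimeter = 2·32·6.500·sin(180°/32) = 40.78 mm); Taking the first minus the rest: starting from the 24.5×13 cube, the r=6.5 cylinder at (14, 0) partially overlaps it — only the 65.94 mm² overlap (of its 131.88 mm²) is removed, clipping the outline — boundary = 82.39 mm; the cylinder at (6.5, 14.5): section is a regular 32-gon, circumradius r=10.5 (perimeter = 2·32·10.500·sin(180°/32) = 65.87 mm); Taking the union: the regions partially overlap (shared area 122.18 mm²), so the edge portions inside another operand are dropped and the merged outline is re-measured after clipping — boundary = 102.67 mm. Overall, the cross-section is a single solid region. Total boundary length (outer) = 102.67 mm.

102.67 mm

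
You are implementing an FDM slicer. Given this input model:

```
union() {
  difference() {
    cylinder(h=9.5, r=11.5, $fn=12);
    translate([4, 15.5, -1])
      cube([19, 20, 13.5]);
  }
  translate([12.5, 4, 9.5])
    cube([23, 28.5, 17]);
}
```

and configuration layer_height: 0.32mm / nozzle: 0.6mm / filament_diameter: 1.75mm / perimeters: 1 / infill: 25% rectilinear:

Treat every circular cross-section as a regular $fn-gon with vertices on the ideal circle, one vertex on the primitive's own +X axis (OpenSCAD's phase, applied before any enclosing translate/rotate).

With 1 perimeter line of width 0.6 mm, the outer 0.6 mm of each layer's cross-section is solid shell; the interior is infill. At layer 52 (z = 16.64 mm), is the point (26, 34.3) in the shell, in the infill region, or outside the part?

At z = 16.64 mm: the cylinder does not reach this height (z outside [0, 9.5]); the cube at (4, 15.5) is absent (z outside [-1, 12.5]); After the difference (first − rest): the first operand is absent here, so nothing remains; the 23×28.5 cube at (12.5, 4) contributes its full rectangle; Merging all regions: only the 23×28.5 cube at (12.5, 4) is present, so the union is just that shape — 1 connected region. Overall, the cross-section is a single solid region. The nearest boundary edge runs (35.50, 32.50)→(12.50, 32.50); distance from the point to it = 1.80 mm. The point is not inside any of the regions above, so it lies outside the cross-section (1.80 mm from the nearest boundary).

outside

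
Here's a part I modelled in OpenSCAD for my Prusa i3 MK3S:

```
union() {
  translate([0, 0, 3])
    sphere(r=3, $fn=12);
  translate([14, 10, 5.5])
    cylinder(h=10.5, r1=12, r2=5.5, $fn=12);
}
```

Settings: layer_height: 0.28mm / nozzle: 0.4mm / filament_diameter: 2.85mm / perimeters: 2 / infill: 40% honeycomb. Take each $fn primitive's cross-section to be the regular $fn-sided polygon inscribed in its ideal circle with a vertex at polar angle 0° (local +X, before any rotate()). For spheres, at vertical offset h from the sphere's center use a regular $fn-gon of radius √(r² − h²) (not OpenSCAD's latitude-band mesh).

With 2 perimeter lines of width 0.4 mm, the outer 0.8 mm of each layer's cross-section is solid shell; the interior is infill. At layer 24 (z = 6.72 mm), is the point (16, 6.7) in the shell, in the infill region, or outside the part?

infill

At z = 6.72 mm: the sphere is absent (|z−center|=3.720 > r=3); the cone at (14, 10): at t=0.116 of its height the radius interpolates to r₁+(r₂−r₁)t = 11.245, giving a regular 12-gon of that circumradius; Combining (union): only the cone at (14, 10) is present, so the union is just that shape — 1 connected region. Overall, the cross-section is a single solid region. The nearest boundary edge runs (19.62, 0.26)→(23.74, 4.38); distance from the point to it = 7.11 mm. The point is inside the cross-section and 7.11 mm from the nearest boundary — more than the 0.8 mm shell width (2 × 0.4), so it's in the infill interior.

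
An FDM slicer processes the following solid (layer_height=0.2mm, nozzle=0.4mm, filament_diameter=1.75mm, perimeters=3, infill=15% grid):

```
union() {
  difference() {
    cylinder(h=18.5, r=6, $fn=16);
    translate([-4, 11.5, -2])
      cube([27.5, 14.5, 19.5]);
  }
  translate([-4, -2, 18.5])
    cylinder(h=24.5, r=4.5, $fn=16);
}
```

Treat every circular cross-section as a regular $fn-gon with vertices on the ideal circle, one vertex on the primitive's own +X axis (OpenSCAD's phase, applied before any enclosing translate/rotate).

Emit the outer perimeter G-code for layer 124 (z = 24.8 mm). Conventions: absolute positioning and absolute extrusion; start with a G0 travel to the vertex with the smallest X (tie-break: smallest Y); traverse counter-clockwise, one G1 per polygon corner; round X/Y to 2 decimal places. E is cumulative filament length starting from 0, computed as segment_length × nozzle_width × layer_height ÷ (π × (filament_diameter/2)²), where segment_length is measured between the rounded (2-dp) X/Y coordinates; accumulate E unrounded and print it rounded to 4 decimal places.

At z = 24.8 mm: the cylinder does not reach this height (z outside [0, 18.5]); the cube at (-4, 11.5) does not reach this height (z outside [-2, 17.5]); After the difference (first − rest): the first operand is absent here, so nothing remains; the r=4.5 cylinder at (-4, -2) contributes a regular 16-gon of circumradius 4.5; Combining (union): only the r=4.5 cylinder at (-4, -2) is present, so the union is just that shape — 1 connected region. The outline is a single polygon with 16 vertices. Extrusion per mm of travel: 0.4 × 0.2 / (π × 0.875²) = 0.033260. Accumulating E over each segment gives final E = 0.9344.

G0 X-8.50 Y-2.00 Z24.80
G1 X-8.16 Y-3.72 E0.0583
G1 X-7.18 Y-5.18 E0.1168
G1 X-5.72 Y-6.16 E0.1753
G1 X-4.00 Y-6.50 E0.2336
G1 X-2.28 Y-6.16 E0.2919
G1 X-0.82 Y-5.18 E0.3504
G1 X0.16 Y-3.72 E0.4089
G1 X0.50 Y-2.00 E0.4672
G1 X0.16 Y-0.28 E0.5255
G1 X-0.82 Y1.18 E0.5840
G1 X-2.28 Y2.16 E0.6425
G1 X-4.00 Y2.50 E0.7008
G1 X-5.72 Y2.16 E0.7591
G1 X-7.18 Y1.18 E0.8176
G1 X-8.16 Y-0.28 E0.8761
G1 X-8.50 Y-2.00 E0.9344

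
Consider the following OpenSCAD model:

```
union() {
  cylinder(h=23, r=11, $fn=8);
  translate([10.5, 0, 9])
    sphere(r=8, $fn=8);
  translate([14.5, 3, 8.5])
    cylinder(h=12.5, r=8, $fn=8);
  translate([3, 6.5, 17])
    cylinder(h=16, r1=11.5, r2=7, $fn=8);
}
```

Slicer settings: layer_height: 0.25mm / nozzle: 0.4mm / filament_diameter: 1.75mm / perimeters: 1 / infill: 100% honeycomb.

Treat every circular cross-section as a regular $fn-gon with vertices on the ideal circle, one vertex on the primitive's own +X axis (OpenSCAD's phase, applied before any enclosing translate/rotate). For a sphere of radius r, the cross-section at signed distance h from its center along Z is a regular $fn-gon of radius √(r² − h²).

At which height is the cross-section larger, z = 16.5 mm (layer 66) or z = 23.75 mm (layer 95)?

layer 66 (z = 16.5 mm)

Layer 66 (z = 16.5): the r=11 cylinder gives a regular 8-gon of circumradius 11 (constant along its height) (area = (8/2)·11.000²·sin(360°/8) = 342.24 mm²); the sphere at (10.5, 0): section is a regular 8-gon, circumradius = √(r²−h²) = √(8²−7.5²) = 2.784 (area = (8/2)·2.784²·sin(360°/8) = 21.92 mm²); the cylinder at (14.5, 3): section is a regular 8-gon, circumradius r=8 (area = (8/2)·8.000²·sin(360°/8) = 181.02 mm²); the cone at (3, 6.5) does not reach this height (z outside [17, 33]); Merging all regions: the regions partially overlap — summed areas 545.18 mm² minus the doubly-counted overlap 44.02 mm² gives 501.16 mm² — area = 501.16 mm². So its area = 501.16 mm². Layer 95 (z = 23.75): the cylinder is absent (z outside [0, 23]); the sphere at (10.5, 0) is absent (|z−center|=14.750 > r=8); the cylinder at (14.5, 3) is not intersected at this z (z outside [8.5, 21]); the cone at (3, 6.5) contributes a regular 8-gon of circumradius 9.602 (interpolated between r1=11.5 and r2=7 at t=0.422) (area = (8/2)·9.602²·sin(360°/8) = 260.75 mm²); Merging all regions: only the cone at (3, 6.5) is present, so the union is just that shape — area = 260.75 mm². So its area = 260.75 mm². Layer 66 is larger (501.16 vs 260.75 mm²).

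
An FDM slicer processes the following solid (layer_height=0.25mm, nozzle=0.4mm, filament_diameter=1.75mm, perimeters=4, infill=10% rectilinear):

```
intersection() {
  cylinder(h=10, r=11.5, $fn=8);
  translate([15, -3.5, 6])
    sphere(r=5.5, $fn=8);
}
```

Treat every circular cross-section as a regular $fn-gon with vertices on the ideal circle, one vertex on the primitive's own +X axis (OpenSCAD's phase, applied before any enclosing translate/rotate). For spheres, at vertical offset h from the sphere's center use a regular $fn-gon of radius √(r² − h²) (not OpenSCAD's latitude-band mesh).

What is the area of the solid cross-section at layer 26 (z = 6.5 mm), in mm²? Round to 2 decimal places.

2.16 mm²

At z = 6.5 mm: the r=11.5 cylinder contributes a regular 8-gon of circumradius 11.5 (area = (8/2)·11.500²·sin(360°/8) = 374.06 mm²); the r=5.5 sphere at (15, -3.5) contributes a regular 8-gon of circumradius √(5.5²−0.5²) = 5.477 (area = (8/2)·5.477²·sin(360°/8) = 84.85 mm²); Taking the intersection: the r=5.5 sphere at (15, -3.5) partially overlaps the r=11.5 cylinder; clipping to the common part keeps 2.16 mm² — area = 2.16 mm². Overall, the cross-section is a single solid region. Net area = 2.16 mm².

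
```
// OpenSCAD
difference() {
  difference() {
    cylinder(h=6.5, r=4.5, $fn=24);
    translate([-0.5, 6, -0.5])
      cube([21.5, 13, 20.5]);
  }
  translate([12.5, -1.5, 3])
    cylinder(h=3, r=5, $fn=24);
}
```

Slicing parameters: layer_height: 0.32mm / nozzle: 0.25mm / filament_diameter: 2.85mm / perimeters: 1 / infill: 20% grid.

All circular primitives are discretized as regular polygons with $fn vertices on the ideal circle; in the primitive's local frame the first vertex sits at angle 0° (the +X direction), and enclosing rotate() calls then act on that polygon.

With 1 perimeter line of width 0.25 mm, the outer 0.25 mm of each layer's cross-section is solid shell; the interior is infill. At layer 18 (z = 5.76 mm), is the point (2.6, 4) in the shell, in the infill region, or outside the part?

At z = 5.76 mm: the cylinder: section is a regular 24-gon, circumradius r=4.5; the cube at (-0.5, 6) is present — its section is the full 21.5×13 rectangle; Taking the first minus the rest: starting from the r=4.5 cylinder, the 21.5×13 cube at (-0.5, 6) misses the remaining region (no effect) — 1 connected region; the cylinder at (12.5, -1.5): section is a regular 24-gon, circumradius r=5; Subtracting the remaining from the first: starting from the result so far, the r=5 cylinder at (12.5, -1.5) misses the remaining region (no effect) — 1 connected region. Overall, the cross-section is a single solid region. The nearest boundary edge runs (2.25, 3.90)→(3.18, 3.18); distance from the point to it = 0.29 mm. The point is not inside any of the regions above, so it lies outside the cross-section (0.29 mm from the nearest boundary).

outside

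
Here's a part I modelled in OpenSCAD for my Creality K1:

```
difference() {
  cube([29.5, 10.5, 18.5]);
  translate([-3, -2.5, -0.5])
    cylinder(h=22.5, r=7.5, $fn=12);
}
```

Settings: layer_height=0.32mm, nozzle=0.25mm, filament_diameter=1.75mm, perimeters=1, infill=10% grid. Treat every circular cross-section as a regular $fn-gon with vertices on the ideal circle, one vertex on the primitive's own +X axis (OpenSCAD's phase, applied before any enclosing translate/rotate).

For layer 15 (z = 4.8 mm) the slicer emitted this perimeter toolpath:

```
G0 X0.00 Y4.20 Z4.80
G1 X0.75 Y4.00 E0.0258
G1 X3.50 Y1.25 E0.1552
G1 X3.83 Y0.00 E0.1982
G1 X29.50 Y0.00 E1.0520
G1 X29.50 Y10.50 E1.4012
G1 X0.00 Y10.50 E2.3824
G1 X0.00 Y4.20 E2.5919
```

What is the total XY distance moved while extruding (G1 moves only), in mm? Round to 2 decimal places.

77.93 mm

Sum the Euclidean lengths of each G1 segment: total = 77.93 mm.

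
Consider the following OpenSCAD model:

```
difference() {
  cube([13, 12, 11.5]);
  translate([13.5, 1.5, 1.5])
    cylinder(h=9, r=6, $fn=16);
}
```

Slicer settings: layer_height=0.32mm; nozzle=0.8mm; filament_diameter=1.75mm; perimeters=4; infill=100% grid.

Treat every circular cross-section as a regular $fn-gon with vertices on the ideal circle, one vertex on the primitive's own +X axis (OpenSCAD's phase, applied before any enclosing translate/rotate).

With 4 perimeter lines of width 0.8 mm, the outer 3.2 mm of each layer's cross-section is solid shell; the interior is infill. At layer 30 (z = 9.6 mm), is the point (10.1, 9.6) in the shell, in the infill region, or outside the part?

At z = 9.6 mm: the 13×12 cube contributes its full rectangle; the cylinder at (13.5, 1.5): section is a regular 16-gon, circumradius r=6; After the difference (first − rest): starting from the 13×12 cube, the r=6 cylinder at (13.5, 1.5) partially overlaps it — only the 32.60 mm² overlap (of its 110.21 mm²) is removed, clipping the outline — 1 connected region. Overall, the cross-section is a single solid region. The nearest boundary edge runs (0.00, 12.00)→(13.00, 12.00); distance from the point to it = 2.40 mm. The point is inside the cross-section, 2.40 mm from the nearest boundary — within the 3.2 mm shell band (4 × 0.8).

shell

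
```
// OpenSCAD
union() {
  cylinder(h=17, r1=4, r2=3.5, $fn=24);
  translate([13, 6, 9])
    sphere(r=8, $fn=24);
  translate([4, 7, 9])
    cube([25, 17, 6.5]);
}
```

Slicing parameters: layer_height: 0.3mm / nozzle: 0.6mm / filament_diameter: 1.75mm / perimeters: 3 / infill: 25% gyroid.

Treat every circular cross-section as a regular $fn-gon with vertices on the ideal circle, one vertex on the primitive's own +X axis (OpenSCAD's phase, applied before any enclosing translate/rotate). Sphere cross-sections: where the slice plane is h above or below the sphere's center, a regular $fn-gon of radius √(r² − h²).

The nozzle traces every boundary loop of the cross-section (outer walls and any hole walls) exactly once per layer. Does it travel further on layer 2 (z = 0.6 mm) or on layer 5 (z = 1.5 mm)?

layer 5 (z = 1.5 mm)

Layer 2 (z = 0.6): the cone: at t=0.035 of its height the radius interpolates to r₁+(r₂−r₁)t = 3.982, giving a regular 24-gon of that circumradius (perimeter = 2·24·3.982·sin(180°/24) = 24.95 mm); the sphere at (13, 6) is not intersected at this z (|z−center|=8.400 > r=8); the cube at (4, 7) is absent (z outside [9, 15.5]); Taking the union: only the cone is present, so the union is just that shape — boundary = 24.95 mm. So its perimeter = 24.95 mm. Layer 5 (z = 1.5): the cone (r1=4→r2=3.5) has section circumradius 3.956 here — a regular 24-gon (perimeter = 2·24·3.956·sin(180°/24) = 24.78 mm); the sphere at (13, 6): section is a regular 24-gon, circumradius = √(r²−h²) = √(8²−7.5²) = 2.784 (perimeter = 2·24·2.784·sin(180°/24) = 17.44 mm); the cube at (4, 7) does not reach this height (z outside [9, 15.5]); Merging all regions: the 2 present regions are separate (no shared area or edge), so areas and boundary lengths simply add and each stays a separate island — boundary = 42.23 mm. So its perimeter = 42.23 mm. Layer 5 is larger (42.23 vs 24.95 mm).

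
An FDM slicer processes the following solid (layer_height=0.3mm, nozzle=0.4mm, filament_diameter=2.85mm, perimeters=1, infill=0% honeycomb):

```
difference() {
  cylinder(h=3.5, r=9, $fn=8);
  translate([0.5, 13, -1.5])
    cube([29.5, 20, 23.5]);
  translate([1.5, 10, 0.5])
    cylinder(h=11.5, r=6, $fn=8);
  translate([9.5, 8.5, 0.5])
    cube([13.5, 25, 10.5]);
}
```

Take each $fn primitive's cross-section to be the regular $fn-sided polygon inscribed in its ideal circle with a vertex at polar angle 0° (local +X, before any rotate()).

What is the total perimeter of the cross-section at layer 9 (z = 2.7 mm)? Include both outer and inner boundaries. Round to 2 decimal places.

56.71 mm

At z = 2.7 mm: the cylinder: section is a regular 8-gon, circumradius r=9 (perimeter = 2·8·9.000·sin(180°/8) = 55.11 mm); the cube at (0.5, 13) is present — its section is the full 29.5×20 rectangle (perimeter 99.00 mm); the r=6 cylinder at (1.5, 10) gives a regular 8-gon of circumradius 6 (constant along its height) (perimeter = 2·8·6.000·sin(180°/8) = 36.74 mm); the cube at (9.5, 8.5) (footprint 13.5×25) is included at this height (perimeter 77.00 mm); Taking the first minus the rest: starting from the r=9 cylinder, the 29.5×20 cube at (0.5, 13) misses the remaining region (no effect); the r=6 cylinder at (1.5, 10) partially overlaps it — only the 27.50 mm² overlap (of its 101.82 mm²) is removed, clipping the outline; the 13.5×25 cube at (9.5, 8.5) misses the remaining region (no effect) — boundary = 56.71 mm. Overall, the cross-section is a single solid region. Total boundary length (outer) = 56.71 mm.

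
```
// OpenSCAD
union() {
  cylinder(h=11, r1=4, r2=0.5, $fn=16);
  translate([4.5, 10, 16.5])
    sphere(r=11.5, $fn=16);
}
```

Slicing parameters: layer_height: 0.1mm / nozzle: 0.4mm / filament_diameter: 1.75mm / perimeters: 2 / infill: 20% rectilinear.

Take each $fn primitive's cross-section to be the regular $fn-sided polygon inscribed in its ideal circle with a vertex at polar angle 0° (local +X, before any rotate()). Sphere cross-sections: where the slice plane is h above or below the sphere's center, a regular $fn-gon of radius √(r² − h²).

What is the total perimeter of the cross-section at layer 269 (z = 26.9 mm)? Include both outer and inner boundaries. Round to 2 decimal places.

At z = 26.9 mm: the cone is absent (z outside [0, 11]); the sphere at (4.5, 10): section is a regular 16-gon, circumradius = √(r²−h²) = √(11.5²−10.4²) = 4.908 (perimeter = 2·16·4.908·sin(180°/16) = 30.64 mm); Taking the union: only the r=11.5 sphere at (4.5, 10) is present, so the union is just that shape — boundary = 30.64 mm. Overall, the cross-section is a single solid region. Total boundary length (outer) = 30.64 mm.

30.64 mm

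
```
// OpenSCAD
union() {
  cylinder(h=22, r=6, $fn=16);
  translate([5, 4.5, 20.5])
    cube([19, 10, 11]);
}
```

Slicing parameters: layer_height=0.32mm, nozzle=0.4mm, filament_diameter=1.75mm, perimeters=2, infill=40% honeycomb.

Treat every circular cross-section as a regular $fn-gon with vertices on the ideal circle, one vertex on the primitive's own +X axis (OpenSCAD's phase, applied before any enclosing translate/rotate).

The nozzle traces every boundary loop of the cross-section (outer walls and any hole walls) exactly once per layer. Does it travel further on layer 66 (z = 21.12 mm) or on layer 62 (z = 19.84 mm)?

Layer 66 (z = 21.12): the r=6 cylinder gives a regular 16-gon of circumradius 6 (constant along its height) (perimeter = 2·16·6.000·sin(180°/16) = 37.46 mm); the cube at (5, 4.5) (footprint 19×10) is included at this height (perimeter 58.00 mm); Merging all regions: the 2 present regions are separate (no shared area or edge), so areas and boundary lengths simply add and each stays a separate island — boundary = 95.46 mm. So its perimeter = 95.46 mm. Layer 62 (z = 19.84): the r=6 cylinder contributes a regular 16-gon of circumradius 6 (perimeter = 2·16·6.000·sin(180°/16) = 37.46 mm); the cube at (5, 4.5) is absent (z outside [20.5, 31.5]); Combining (union): only the r=6 cylinder is present, so the union is just that shape — boundary = 37.46 mm. So its perimeter = 37.46 mm. Layer 66 is larger (95.46 vs 37.46 mm).

layer 66 (z = 21.12 mm)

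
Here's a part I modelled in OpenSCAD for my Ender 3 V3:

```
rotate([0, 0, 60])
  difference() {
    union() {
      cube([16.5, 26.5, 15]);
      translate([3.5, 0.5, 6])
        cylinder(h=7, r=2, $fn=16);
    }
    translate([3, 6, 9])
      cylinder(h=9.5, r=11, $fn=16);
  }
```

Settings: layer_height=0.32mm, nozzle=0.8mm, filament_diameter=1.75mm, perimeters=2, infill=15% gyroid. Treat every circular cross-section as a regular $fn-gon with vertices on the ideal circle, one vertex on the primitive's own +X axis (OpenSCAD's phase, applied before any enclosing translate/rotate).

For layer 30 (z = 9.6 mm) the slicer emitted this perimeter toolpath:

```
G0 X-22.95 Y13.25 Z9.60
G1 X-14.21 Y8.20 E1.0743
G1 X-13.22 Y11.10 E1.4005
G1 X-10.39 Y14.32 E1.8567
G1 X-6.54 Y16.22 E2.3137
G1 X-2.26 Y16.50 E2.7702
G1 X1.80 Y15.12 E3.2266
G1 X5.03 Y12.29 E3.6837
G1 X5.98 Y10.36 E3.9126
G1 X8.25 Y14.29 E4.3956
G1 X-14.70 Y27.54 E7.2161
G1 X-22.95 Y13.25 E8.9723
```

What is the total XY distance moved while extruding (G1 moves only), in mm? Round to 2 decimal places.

Sum the Euclidean lengths of each G1 segment: total = 84.30 mm.

84.30 mm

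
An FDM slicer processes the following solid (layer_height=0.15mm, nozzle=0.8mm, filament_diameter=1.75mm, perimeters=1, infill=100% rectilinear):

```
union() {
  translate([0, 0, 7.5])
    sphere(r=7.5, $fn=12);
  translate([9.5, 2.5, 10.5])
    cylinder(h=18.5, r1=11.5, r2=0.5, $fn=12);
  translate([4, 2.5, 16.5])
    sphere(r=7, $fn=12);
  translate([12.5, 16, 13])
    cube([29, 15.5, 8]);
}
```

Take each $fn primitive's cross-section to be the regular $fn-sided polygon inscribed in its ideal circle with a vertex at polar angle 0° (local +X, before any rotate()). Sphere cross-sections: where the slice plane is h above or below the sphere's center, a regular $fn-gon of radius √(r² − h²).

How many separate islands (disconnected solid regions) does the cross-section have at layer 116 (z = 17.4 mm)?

2

At z = 17.4 mm: the sphere is absent (|z−center|=9.900 > r=7.5); the cone at (9.5, 2.5) contributes a regular 12-gon of circumradius 7.397 (interpolated between r1=11.5 and r2=0.5 at t=0.373); the sphere at (4, 2.5): section is a regular 12-gon, circumradius = √(r²−h²) = √(7²−0.9²) = 6.942; the 29×15.5 cube at (12.5, 16) contributes its full rectangle; Combining (union): the regions partially overlap (shared area 79.17 mm²), so overlapping operands fuse into one piece — 2 connected regions. Overall, the cross-section has 2 separate islands. Island count = 2.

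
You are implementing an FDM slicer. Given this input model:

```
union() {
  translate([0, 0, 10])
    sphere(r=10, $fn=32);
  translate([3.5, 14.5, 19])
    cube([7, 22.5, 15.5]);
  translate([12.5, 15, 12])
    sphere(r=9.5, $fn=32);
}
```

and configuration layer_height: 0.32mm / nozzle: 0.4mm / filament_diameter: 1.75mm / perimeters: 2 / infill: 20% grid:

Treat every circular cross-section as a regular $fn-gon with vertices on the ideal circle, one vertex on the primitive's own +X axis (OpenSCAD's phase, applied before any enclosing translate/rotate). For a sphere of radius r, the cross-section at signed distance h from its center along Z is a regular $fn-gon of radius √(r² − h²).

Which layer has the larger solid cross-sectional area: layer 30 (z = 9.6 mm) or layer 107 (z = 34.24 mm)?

layer 30 (z = 9.6 mm)

Layer 30 (z = 9.6): the r=10 sphere slices to a regular 32-gon of circumradius 9.992 (√(r²−h²) with h=0.4 from center) (area = (32/2)·9.992²·sin(360°/32) = 311.65 mm²); the cube at (3.5, 14.5) is not intersected at this z (z outside [19, 34.5]); the r=9.5 sphere at (12.5, 15) slices to a regular 32-gon of circumradius 9.192 (√(r²−h²) with h=2.4 from center) (area = (32/2)·9.192²·sin(360°/32) = 263.73 mm²); Taking the union: the 2 present regions are separate (no shared area or edge), so areas and boundary lengths simply add and each stays a separate island — area = 575.38 mm². So its area = 575.38 mm². Layer 107 (z = 34.24): the sphere does not reach this height (|z−center|=24.240 > r=10); the 7×22.5 cube at (3.5, 14.5) contributes its full rectangle (area 157.50 mm²); the sphere at (12.5, 15) is not intersected at this z (|z−center|=22.240 > r=9.5); Taking the union: only the 7×22.5 cube at (3.5, 14.5) is present, so the union is just that shape — area = 157.50 mm². So its area = 157.50 mm². Layer 30 is larger (575.38 vs 157.50 mm²).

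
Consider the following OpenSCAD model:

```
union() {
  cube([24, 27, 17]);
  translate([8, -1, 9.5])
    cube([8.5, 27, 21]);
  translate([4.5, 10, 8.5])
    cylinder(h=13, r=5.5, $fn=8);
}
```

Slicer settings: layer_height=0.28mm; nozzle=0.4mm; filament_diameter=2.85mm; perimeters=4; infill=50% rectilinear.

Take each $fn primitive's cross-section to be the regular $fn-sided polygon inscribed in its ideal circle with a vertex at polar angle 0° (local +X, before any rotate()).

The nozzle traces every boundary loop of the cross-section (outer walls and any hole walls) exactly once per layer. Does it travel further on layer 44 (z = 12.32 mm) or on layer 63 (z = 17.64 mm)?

layer 44 (z = 12.32 mm)

Layer 44 (z = 12.32): the 24×27 cube contributes its full rectangle (perimeter 102.00 mm); the cube at (8, -1) (footprint 8.5×27) is included at this height (perimeter 71.00 mm); the r=5.5 cylinder at (4.5, 10) contributes a regular 8-gon of circumradius 5.5 (perimeter = 2·8·5.500·sin(180°/8) = 33.68 mm); Taking the union: the regions partially overlap (shared area 304.15 mm²), so the edge portions inside another operand are dropped and the merged outline is re-measured after clipping — boundary = 104.40 mm. So its perimeter = 104.40 mm. Layer 63 (z = 17.64): the cube is absent (z outside [0, 17]); the cube at (8, -1) is present — its section is the full 8.5×27 rectangle (perimeter 71.00 mm); the r=5.5 cylinder at (4.5, 10) gives a regular 8-gon of circumradius 5.5 (constant along its height) (perimeter = 2·8·5.500·sin(180°/8) = 33.68 mm); Taking the union: the regions partially overlap (shared area 9.35 mm²), so the edge portions inside another operand are dropped and the merged outline is re-measured after clipping — boundary = 87.31 mm. So its perimeter = 87.31 mm. Layer 44 is larger (104.40 vs 87.31 mm).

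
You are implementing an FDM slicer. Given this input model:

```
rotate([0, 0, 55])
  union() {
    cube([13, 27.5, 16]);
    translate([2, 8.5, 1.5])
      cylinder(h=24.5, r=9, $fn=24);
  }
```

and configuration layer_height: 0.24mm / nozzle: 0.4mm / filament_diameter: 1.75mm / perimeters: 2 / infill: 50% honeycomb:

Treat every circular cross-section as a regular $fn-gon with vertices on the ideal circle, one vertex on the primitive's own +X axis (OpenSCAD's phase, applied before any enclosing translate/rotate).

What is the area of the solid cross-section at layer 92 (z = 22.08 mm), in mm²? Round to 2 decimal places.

251.57 mm²

At z = 22.08 mm: the cube does not reach this height (z outside [0, 16]); the r=9 cylinder at (2, 8.5) contributes a regular 24-gon of circumradius 9 (area = (24/2)·9.000²·sin(360°/24) = 251.57 mm²); Taking the union: only the r=9 cylinder at (2, 8.5) is present, so the union is just that shape — area = 251.57 mm²; (whole slice rotated 55° about Z — lengths, areas and connectivity unchanged). Overall, the cross-section is a single solid region. Net area = 251.57 mm².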